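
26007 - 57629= - 31622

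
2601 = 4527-1926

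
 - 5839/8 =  - 730 + 1/8  =  - 729.88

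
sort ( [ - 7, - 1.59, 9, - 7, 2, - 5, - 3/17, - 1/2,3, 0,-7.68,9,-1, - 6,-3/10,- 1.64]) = [ - 7.68, - 7,- 7 ,  -  6 , - 5, - 1.64,-1.59,-1,  -  1/2, - 3/10,-3/17,0, 2, 3 , 9,9]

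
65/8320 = 1/128 =0.01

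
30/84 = 5/14  =  0.36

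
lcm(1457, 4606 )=142786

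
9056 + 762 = 9818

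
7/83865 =7/83865 = 0.00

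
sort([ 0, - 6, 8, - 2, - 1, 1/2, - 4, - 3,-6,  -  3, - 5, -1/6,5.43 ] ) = [-6, -6 , - 5, - 4, - 3, -3 , - 2, - 1, - 1/6, 0 , 1/2,  5.43,  8 ]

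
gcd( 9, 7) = 1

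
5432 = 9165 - 3733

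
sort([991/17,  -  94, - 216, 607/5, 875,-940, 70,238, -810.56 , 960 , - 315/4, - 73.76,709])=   [-940,  -  810.56 , - 216,-94, - 315/4,-73.76,991/17 , 70,  607/5 , 238,  709,  875 , 960 ] 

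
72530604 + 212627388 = 285157992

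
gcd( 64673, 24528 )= 7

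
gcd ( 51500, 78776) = 4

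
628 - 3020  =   - 2392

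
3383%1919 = 1464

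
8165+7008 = 15173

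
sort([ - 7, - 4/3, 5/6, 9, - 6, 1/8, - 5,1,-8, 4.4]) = [ - 8, - 7, - 6, - 5, - 4/3, 1/8,  5/6,1, 4.4, 9]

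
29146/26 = 1121 = 1121.00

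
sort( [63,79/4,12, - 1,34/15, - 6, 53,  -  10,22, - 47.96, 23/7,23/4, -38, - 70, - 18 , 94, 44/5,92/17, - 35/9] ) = [ - 70, - 47.96, - 38, - 18, - 10, - 6, - 35/9, - 1,34/15 , 23/7, 92/17 , 23/4,44/5, 12,79/4, 22, 53,63, 94 ] 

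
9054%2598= 1260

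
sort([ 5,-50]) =[ - 50,5] 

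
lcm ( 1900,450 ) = 17100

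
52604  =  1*52604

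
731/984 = 731/984 = 0.74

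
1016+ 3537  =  4553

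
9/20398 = 9/20398 = 0.00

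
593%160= 113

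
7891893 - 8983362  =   - 1091469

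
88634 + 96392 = 185026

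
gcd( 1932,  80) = 4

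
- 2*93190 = -186380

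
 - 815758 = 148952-964710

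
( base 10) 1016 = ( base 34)tu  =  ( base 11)844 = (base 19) 2F9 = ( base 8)1770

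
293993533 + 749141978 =1043135511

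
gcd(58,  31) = 1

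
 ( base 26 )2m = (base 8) 112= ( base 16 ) 4a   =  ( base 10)74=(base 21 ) 3B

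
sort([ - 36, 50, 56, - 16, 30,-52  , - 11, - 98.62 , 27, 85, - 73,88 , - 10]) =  [  -  98.62,-73, - 52, - 36,  -  16, - 11, -10, 27, 30, 50,  56, 85,  88]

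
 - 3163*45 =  - 142335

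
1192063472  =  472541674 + 719521798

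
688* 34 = 23392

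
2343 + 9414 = 11757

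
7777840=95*81872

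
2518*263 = 662234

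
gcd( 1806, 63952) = 14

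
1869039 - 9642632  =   - 7773593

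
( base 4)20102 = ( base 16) 212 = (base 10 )530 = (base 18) 1b8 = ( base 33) G2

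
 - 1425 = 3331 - 4756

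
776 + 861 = 1637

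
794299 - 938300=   -  144001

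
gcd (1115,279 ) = 1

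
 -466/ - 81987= 466/81987 = 0.01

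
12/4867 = 12/4867 = 0.00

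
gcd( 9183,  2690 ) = 1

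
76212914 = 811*93974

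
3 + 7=10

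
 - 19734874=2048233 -21783107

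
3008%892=332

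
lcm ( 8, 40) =40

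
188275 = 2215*85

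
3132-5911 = - 2779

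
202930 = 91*2230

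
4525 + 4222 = 8747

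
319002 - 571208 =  - 252206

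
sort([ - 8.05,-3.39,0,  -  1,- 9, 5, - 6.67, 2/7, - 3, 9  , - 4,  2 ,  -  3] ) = [ - 9, - 8.05,-6.67,- 4 ,  -  3.39, - 3, - 3, - 1, 0, 2/7, 2,5, 9 ]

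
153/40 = 153/40 = 3.83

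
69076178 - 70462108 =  - 1385930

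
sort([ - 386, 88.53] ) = [ - 386,88.53]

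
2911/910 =2911/910=3.20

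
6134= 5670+464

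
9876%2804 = 1464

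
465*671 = 312015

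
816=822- 6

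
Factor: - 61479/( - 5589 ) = 11^1 = 11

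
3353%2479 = 874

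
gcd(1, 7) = 1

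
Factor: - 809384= - 2^3*101173^1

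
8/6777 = 8/6777 = 0.00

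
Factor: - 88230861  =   - 3^2*9803429^1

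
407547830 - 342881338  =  64666492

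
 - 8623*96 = -827808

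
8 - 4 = 4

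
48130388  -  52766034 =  - 4635646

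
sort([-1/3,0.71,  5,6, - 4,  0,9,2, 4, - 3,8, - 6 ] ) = [ - 6,-4, - 3 , - 1/3,  0, 0.71,  2,4,  5,6, 8,  9] 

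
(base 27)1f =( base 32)1A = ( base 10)42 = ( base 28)1e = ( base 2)101010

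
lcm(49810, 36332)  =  3088220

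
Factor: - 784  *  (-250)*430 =2^6 * 5^4 * 7^2 * 43^1 = 84280000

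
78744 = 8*9843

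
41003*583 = 23904749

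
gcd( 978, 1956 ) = 978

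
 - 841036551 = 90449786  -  931486337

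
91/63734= 91/63734 = 0.00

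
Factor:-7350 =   -  2^1 * 3^1*5^2 * 7^2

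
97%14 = 13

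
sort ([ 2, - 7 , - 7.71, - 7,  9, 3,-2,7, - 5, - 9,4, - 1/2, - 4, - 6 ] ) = [-9, - 7.71 , -7,-7, - 6, - 5, - 4, - 2,-1/2, 2, 3,4,7,  9 ]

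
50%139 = 50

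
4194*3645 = 15287130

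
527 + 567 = 1094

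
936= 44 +892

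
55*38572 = 2121460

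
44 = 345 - 301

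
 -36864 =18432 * ( - 2)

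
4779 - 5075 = - 296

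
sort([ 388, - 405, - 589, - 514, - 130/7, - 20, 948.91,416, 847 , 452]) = [ - 589, - 514, - 405, -20  , - 130/7, 388, 416,452,847, 948.91]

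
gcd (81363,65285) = 1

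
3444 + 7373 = 10817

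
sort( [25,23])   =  [ 23,25 ] 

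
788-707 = 81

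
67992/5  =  13598 + 2/5 =13598.40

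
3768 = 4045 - 277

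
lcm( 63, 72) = 504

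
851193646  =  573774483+277419163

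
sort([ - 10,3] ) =[- 10,3]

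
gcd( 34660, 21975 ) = 5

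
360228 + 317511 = 677739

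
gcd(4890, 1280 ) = 10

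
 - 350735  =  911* ( -385)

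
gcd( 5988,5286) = 6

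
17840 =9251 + 8589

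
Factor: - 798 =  - 2^1* 3^1*7^1 * 19^1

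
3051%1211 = 629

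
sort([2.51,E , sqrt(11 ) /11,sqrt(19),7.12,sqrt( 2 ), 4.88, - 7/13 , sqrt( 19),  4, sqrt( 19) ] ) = [  -  7/13,sqrt( 11 ) /11,sqrt( 2 ), 2.51,E,  4,sqrt(19 ), sqrt(19 ),  sqrt( 19 ), 4.88,7.12]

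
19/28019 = 19/28019 =0.00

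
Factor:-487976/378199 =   -  2^3*17^(- 1 )*181^1*337^1*22247^(  -  1) 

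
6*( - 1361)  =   - 8166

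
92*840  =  77280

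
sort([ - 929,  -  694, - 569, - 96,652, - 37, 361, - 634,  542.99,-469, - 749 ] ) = [ - 929, - 749, - 694, - 634 , - 569, - 469,  -  96, - 37, 361, 542.99, 652] 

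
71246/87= 71246/87=818.92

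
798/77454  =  133/12909=0.01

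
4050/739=4050/739=5.48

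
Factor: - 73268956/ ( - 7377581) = 2^2*41^(-1 ) * 103^( - 1 ) *1747^(-1) * 18317239^1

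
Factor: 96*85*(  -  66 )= - 2^6*3^2*5^1*11^1*17^1=-538560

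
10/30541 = 10/30541 = 0.00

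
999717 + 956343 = 1956060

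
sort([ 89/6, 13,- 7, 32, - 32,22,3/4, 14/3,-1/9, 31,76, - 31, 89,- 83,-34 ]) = [ - 83,-34, - 32,-31,-7, - 1/9,3/4, 14/3,13,89/6,22, 31,32,76,  89]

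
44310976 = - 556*(-79696 )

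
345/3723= 115/1241 = 0.09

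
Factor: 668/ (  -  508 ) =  - 167/127= - 127^( - 1)*167^1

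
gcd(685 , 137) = 137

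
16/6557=16/6557 =0.00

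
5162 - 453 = 4709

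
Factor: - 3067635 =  - 3^1*5^1*204509^1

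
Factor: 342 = 2^1*3^2 *19^1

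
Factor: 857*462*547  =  216575898 = 2^1 * 3^1 * 7^1 * 11^1 * 547^1*857^1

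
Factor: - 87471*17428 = -2^2*3^2*4357^1*9719^1 = - 1524444588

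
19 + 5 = 24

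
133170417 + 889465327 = 1022635744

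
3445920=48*71790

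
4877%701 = 671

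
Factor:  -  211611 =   -  3^1 * 70537^1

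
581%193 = 2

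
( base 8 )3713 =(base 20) 4jf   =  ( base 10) 1995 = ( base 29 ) 2an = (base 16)7cb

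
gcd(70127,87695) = 1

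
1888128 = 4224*447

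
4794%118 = 74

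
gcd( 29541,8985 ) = 3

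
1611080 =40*40277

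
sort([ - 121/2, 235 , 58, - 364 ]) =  [ - 364, - 121/2,  58, 235]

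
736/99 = 7 + 43/99 =7.43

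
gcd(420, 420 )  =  420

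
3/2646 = 1/882 = 0.00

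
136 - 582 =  - 446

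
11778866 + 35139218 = 46918084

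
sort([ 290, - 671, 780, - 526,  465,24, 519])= [ - 671, - 526,24,290,465,519, 780]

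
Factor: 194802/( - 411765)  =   - 2^1*5^( - 1) * 97^ ( - 1) * 283^( - 1)*32467^1  =  - 64934/137255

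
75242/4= 37621/2= 18810.50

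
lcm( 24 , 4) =24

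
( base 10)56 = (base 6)132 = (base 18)32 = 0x38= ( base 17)35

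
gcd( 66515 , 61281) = 1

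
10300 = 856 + 9444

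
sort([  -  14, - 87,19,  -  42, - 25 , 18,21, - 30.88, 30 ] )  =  [ - 87, - 42,  -  30.88, -25, - 14,18,19, 21,30 ] 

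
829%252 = 73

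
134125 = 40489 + 93636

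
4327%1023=235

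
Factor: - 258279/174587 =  - 3^1*251^1*509^( - 1 ) = - 753/509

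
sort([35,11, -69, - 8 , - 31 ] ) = [-69,-31, - 8,11 , 35]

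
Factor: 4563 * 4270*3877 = 2^1*3^3*5^1*7^1 * 13^2 * 61^1*3877^1 = 75539506770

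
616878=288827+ 328051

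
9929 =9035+894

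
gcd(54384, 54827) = 1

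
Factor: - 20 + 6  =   - 14 = - 2^1 * 7^1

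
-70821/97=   -  70821/97 = - 730.11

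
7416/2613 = 2472/871 = 2.84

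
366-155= 211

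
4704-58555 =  - 53851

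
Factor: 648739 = 7^1 * 13^1  *  7129^1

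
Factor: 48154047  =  3^1*17^2*55541^1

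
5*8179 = 40895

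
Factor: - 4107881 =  - 4107881^1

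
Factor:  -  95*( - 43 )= 5^1 * 19^1*43^1 = 4085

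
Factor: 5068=2^2 * 7^1*181^1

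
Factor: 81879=3^1*7^2*557^1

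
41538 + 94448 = 135986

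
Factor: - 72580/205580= - 191^1 * 541^( - 1 ) = - 191/541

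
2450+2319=4769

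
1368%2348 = 1368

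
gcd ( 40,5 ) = 5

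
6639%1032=447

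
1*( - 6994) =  - 6994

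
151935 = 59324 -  - 92611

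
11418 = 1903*6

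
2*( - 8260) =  - 16520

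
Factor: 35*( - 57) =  -3^1*5^1*7^1*19^1= - 1995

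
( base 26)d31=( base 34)7MR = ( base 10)8867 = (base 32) 8L3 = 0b10001010100011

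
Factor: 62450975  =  5^2*131^1  *  19069^1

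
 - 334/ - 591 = 334/591 = 0.57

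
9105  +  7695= 16800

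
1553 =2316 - 763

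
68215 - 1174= 67041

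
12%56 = 12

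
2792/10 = 1396/5 = 279.20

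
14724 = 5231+9493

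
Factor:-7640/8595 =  - 8/9 = - 2^3*3^( - 2)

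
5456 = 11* 496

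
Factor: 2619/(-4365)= - 3/5 =- 3^1*5^( - 1)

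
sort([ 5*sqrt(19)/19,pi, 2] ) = [5*sqrt (19)/19,2, pi]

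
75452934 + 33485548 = 108938482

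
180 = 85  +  95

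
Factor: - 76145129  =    -  76145129^1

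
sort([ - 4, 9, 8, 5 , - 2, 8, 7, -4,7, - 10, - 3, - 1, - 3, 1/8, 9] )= [ - 10, - 4, - 4, - 3, - 3,-2, - 1,1/8, 5, 7, 7, 8, 8, 9, 9]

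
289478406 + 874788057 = 1164266463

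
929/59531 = 929/59531 = 0.02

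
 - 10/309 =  - 10/309 =- 0.03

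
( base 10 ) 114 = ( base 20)5e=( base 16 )72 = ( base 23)4M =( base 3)11020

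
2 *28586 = 57172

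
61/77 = 61/77 = 0.79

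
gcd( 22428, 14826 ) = 42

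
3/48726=1/16242  =  0.00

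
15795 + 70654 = 86449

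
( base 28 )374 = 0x9f8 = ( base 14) d04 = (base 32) 2fo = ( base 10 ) 2552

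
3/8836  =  3/8836=0.00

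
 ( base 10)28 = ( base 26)12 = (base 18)1A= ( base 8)34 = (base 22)16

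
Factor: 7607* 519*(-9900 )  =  -2^2*3^3*5^2*11^1*173^1*7607^1 =-39085526700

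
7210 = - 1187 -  - 8397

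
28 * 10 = 280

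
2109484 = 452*4667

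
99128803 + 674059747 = 773188550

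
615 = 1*615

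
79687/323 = 79687/323 = 246.71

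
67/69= 67/69  =  0.97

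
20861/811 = 20861/811= 25.72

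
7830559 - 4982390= 2848169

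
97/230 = 97/230= 0.42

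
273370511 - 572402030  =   - 299031519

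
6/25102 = 3/12551 = 0.00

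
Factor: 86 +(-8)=2^1*3^1*13^1 = 78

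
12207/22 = 12207/22 = 554.86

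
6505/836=7 + 653/836 =7.78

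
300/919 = 300/919 = 0.33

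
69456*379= 26323824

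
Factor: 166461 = 3^1*55487^1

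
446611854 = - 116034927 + 562646781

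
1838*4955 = 9107290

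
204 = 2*102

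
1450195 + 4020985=5471180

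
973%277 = 142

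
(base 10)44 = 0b101100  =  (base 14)32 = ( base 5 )134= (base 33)1B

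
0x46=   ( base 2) 1000110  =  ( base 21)37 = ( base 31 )28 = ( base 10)70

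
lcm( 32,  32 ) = 32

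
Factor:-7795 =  - 5^1 * 1559^1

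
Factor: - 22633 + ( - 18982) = -5^1*7^1*29^1*41^1 = -41615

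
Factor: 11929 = 79^1*151^1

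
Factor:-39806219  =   - 83^1*479593^1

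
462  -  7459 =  - 6997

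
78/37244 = 39/18622 = 0.00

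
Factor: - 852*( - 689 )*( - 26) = - 2^3*3^1 * 13^2*53^1 * 71^1 = - 15262728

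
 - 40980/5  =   - 8196 =- 8196.00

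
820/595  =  164/119 = 1.38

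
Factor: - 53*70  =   - 2^1*5^1*7^1  *  53^1= - 3710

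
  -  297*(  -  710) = 210870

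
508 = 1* 508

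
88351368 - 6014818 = 82336550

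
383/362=383/362 =1.06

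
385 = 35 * 11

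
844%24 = 4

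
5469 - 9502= - 4033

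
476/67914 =34/4851= 0.01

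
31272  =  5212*6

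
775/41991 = 775/41991 = 0.02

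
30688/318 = 96 + 80/159 = 96.50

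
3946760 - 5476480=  - 1529720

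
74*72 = 5328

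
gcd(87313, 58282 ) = 1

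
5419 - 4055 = 1364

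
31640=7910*4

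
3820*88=336160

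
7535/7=7535/7 = 1076.43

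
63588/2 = 31794 = 31794.00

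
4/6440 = 1/1610 = 0.00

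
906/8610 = 151/1435 = 0.11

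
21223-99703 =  - 78480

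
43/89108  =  43/89108 =0.00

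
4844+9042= 13886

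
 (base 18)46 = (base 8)116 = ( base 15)53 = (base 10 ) 78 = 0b1001110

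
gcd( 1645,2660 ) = 35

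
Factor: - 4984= - 2^3*7^1*89^1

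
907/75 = 907/75 = 12.09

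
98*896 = 87808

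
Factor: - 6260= - 2^2*5^1*313^1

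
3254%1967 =1287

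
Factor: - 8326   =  -2^1*23^1*181^1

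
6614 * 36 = 238104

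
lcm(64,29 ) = 1856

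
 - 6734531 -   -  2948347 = -3786184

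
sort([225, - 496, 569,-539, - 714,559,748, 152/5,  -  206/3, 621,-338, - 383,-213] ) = [ - 714,-539, - 496 ,-383, - 338, - 213, - 206/3, 152/5,  225,559,569 , 621, 748 ] 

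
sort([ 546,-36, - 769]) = [-769,  -  36,546] 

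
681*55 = 37455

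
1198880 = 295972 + 902908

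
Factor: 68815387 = 277^1*248431^1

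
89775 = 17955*5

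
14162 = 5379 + 8783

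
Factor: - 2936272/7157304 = -2^1*3^( - 2)*7^( - 1 )*11^(  -  1 )*  23^1*79^1*101^1*1291^ (-1 ) =- 367034/894663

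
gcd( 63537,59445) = 3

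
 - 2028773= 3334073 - 5362846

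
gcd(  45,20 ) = 5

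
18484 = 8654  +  9830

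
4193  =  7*599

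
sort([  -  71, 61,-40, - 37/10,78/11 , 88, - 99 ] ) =[ - 99, - 71,-40, - 37/10, 78/11,61, 88 ] 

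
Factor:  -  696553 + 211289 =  - 485264  =  -2^4*13^1*2333^1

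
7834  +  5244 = 13078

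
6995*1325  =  9268375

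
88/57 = 88/57 = 1.54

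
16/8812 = 4/2203 = 0.00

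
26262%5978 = 2350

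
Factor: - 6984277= - 6984277^1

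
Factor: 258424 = 2^3*32303^1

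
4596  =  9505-4909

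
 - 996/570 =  - 166/95=- 1.75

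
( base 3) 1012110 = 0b1101101100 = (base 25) 1A1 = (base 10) 876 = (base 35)p1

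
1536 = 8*192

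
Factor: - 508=- 2^2*127^1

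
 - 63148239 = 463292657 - 526440896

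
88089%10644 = 2937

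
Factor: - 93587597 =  - 19^1*4925663^1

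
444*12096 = 5370624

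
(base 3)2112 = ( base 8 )104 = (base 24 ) 2k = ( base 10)68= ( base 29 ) 2a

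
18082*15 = 271230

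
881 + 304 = 1185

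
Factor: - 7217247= - 3^1 * 2405749^1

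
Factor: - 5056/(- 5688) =2^3*3^( - 2 )=8/9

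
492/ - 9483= -164/3161 =-0.05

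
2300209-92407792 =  - 90107583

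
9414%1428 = 846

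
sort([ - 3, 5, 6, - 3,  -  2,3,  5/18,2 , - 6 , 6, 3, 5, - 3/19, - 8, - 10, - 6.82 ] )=[-10, - 8,-6.82 ,  -  6  ,  -  3, - 3, - 2, - 3/19,5/18,2,3,  3,  5,5, 6,  6]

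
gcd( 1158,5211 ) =579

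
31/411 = 31/411=0.08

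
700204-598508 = 101696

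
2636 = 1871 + 765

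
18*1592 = 28656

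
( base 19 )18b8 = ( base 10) 9964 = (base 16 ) 26ec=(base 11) 7539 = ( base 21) 11CA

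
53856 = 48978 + 4878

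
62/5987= 62/5987 = 0.01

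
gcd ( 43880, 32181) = 1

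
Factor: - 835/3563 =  -5^1*7^( - 1)*167^1*509^( - 1)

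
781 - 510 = 271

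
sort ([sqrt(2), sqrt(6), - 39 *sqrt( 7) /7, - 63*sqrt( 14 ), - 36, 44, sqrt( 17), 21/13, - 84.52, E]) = [ - 63*sqrt( 14 ), - 84.52, - 36,-39*sqrt( 7 )/7, sqrt( 2), 21/13, sqrt( 6), E, sqrt( 17 ),  44]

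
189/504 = 3/8 = 0.38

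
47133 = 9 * 5237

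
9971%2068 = 1699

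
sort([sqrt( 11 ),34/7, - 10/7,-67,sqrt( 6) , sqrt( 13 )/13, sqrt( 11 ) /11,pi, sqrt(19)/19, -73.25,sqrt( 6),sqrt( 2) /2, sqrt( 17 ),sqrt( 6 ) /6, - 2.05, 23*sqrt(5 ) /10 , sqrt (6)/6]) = [ - 73.25, - 67, - 2.05, - 10/7,sqrt( 19 ) /19, sqrt( 13)/13,sqrt (11) /11,sqrt(6)/6, sqrt(6) /6, sqrt( 2) /2,sqrt( 6) , sqrt( 6),pi,sqrt( 11 ),sqrt (17 ),34/7,23*sqrt( 5 ) /10]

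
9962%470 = 92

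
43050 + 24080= 67130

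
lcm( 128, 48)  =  384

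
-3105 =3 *( - 1035)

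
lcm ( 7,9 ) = 63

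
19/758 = 19/758 = 0.03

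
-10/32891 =-10/32891=- 0.00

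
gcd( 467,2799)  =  1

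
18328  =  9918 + 8410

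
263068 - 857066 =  - 593998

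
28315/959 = 29 + 72/137 = 29.53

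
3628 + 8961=12589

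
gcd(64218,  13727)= 7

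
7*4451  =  31157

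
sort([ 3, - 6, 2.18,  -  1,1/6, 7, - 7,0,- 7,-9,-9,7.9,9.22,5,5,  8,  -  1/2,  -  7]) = [ - 9,  -  9,  -  7, - 7,  -  7, - 6, - 1 , - 1/2,0,1/6,2.18,3, 5,5,7,7.9,8,9.22 ]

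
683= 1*683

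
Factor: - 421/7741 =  - 421^1* 7741^( - 1 )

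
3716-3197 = 519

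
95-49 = 46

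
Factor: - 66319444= - 2^2*47^1*61^1*5783^1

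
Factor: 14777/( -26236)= - 2111/3748 = - 2^( -2)*937^( - 1)*2111^1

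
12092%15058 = 12092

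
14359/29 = 14359/29 = 495.14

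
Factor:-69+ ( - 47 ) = -116 = -  2^2* 29^1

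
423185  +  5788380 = 6211565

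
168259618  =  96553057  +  71706561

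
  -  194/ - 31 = 6 + 8/31  =  6.26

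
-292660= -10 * 29266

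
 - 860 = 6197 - 7057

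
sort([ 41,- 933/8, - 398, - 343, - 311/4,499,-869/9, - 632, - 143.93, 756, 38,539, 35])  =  [ - 632, - 398,-343, - 143.93, - 933/8,  -  869/9, - 311/4 , 35,  38, 41, 499,539,756 ]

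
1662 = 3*554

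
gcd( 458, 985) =1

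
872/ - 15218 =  - 1 + 7173/7609 = - 0.06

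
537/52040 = 537/52040=0.01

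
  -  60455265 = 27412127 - 87867392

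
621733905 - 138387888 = 483346017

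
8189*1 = 8189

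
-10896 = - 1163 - 9733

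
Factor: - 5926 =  - 2^1*2963^1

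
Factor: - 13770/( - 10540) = 81/62=2^( - 1) * 3^4*31^ ( - 1) 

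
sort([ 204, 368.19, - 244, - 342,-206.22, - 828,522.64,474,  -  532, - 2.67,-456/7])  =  [ -828,-532 , - 342, - 244, - 206.22, - 456/7, - 2.67,204, 368.19,474,522.64 ]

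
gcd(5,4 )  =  1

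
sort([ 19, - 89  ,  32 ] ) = [- 89,19,  32 ] 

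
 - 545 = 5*( - 109)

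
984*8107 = 7977288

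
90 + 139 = 229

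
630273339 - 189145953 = 441127386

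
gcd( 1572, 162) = 6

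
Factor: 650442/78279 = 806/97 = 2^1*13^1* 31^1*97^( - 1)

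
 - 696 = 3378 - 4074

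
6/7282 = 3/3641 =0.00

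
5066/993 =5066/993=5.10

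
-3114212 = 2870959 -5985171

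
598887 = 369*1623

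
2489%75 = 14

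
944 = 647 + 297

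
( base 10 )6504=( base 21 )eff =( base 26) 9g4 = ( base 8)14550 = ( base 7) 24651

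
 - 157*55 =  - 8635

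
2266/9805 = 2266/9805 = 0.23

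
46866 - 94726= - 47860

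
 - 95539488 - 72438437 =-167977925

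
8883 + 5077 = 13960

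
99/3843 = 11/427= 0.03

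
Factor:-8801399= - 8801399^1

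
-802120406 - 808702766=-1610823172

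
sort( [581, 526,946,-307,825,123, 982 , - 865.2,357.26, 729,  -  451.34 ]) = [ - 865.2,-451.34, - 307,123,357.26,  526, 581,729 , 825,946,982]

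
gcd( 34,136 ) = 34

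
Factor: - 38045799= -3^2*11^1*384301^1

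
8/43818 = 4/21909  =  0.00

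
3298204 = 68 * 48503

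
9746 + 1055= 10801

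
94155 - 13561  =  80594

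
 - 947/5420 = -947/5420  =  - 0.17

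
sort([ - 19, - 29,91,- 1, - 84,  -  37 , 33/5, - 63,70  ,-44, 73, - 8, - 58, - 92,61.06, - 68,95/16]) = [ - 92,-84,  -  68, - 63,  -  58, - 44 , - 37,-29, - 19,-8, - 1,  95/16,33/5,61.06, 70, 73,  91]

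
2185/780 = 437/156 =2.80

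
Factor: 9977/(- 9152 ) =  - 907/832 = -2^(  -  6)*13^(-1)*907^1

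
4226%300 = 26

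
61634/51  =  61634/51 = 1208.51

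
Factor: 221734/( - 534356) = -110867/267178  =  -2^(-1 )*19^( - 1 ) * 29^1*79^( - 1)*89^( - 1)*3823^1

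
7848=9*872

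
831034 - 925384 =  - 94350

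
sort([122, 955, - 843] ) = [ - 843,122, 955 ]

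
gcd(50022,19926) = 18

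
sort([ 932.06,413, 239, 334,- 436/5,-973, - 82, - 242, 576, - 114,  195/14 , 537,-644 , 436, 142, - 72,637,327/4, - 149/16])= [ - 973,-644, - 242, - 114,-436/5,  -  82,- 72,  -  149/16,195/14,327/4,  142,  239, 334,  413,  436,537 , 576,637, 932.06]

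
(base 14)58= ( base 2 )1001110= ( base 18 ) 46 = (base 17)4A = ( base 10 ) 78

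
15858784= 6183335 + 9675449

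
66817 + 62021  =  128838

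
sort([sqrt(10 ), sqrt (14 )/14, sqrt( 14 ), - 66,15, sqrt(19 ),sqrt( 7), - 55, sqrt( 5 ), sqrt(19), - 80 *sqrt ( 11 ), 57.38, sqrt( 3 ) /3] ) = [ - 80*sqrt( 11 ),-66, - 55, sqrt(14 )/14, sqrt ( 3 )/3 , sqrt( 5), sqrt( 7 ), sqrt(10 ),sqrt( 14), sqrt( 19 ) , sqrt( 19 ),15, 57.38 ]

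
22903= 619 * 37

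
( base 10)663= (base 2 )1010010111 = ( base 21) 1AC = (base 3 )220120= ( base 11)553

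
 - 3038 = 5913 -8951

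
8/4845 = 8/4845 = 0.00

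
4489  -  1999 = 2490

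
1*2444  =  2444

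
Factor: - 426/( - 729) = 142/243 = 2^1 * 3^( -5) * 71^1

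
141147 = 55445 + 85702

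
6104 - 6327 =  - 223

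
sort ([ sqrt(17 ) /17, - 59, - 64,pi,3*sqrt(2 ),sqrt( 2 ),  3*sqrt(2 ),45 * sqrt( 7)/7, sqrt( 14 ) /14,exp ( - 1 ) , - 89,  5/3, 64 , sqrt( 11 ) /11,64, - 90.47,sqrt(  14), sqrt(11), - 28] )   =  [ - 90.47,  -  89 , - 64,-59  , - 28 , sqrt(17 )/17,sqrt(14 )/14,sqrt(11) /11, exp( - 1),sqrt(2),5/3,pi, sqrt( 11), sqrt(14),3*sqrt( 2 ),3*sqrt ( 2 )  ,  45*sqrt(7)/7,64,64]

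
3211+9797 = 13008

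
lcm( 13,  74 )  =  962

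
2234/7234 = 1117/3617 = 0.31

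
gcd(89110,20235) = 95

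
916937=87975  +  828962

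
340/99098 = 170/49549 = 0.00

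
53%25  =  3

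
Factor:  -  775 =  - 5^2 * 31^1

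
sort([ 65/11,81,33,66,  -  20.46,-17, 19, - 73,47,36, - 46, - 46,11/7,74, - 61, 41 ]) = [ -73, - 61 ,  -  46, - 46, - 20.46, - 17, 11/7,65/11,19,33, 36, 41, 47,  66, 74,81 ] 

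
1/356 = 1/356 = 0.00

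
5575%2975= 2600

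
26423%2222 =1981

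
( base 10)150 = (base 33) 4i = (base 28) 5A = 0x96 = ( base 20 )7A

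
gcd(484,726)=242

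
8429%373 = 223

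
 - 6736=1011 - 7747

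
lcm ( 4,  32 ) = 32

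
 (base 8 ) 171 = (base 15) 81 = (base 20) 61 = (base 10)121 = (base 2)1111001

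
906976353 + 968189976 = 1875166329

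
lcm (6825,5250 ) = 68250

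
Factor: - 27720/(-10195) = 2^3*3^2*7^1*11^1*2039^(  -  1 ) = 5544/2039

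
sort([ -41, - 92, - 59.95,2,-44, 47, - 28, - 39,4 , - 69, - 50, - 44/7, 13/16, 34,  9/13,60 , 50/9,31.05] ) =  [ - 92, - 69, - 59.95,  -  50,- 44, - 41, - 39, - 28, - 44/7,9/13,13/16 , 2, 4,  50/9 , 31.05 , 34,47,60 ] 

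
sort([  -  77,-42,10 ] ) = [ - 77, - 42, 10 ] 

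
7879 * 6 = 47274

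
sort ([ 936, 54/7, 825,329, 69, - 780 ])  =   [ - 780, 54/7, 69, 329,825, 936 ] 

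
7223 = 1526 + 5697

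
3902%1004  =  890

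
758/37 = 20 +18/37= 20.49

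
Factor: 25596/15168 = 2^ ( - 4)*3^3 = 27/16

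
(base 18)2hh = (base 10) 971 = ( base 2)1111001011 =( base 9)1288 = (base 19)2d2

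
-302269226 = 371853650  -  674122876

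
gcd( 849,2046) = 3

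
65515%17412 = 13279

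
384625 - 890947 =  - 506322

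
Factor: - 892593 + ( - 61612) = -5^1*7^1*137^1*199^1 = - 954205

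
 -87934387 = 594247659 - 682182046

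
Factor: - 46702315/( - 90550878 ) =4245665/8231898 = 2^( - 1)*3^( - 1)*5^1*17^1*41^( - 1)*109^ ( -1)*199^1 * 251^1*307^( - 1) 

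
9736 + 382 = 10118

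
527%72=23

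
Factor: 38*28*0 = 0^1 = 0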